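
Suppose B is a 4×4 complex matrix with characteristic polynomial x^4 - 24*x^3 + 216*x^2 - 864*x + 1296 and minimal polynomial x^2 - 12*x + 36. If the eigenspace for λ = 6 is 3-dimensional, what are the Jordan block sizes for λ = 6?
Block sizes for λ = 6: [2, 1, 1]

Step 1 — from the characteristic polynomial, algebraic multiplicity of λ = 6 is 4. From dim ker(B − (6)·I) = 3, there are exactly 3 Jordan blocks for λ = 6.
Step 2 — from the minimal polynomial, the factor (x − 6)^2 tells us the largest block for λ = 6 has size 2.
Step 3 — with total size 4, 3 blocks, and largest block 2, the block sizes (in nonincreasing order) are [2, 1, 1].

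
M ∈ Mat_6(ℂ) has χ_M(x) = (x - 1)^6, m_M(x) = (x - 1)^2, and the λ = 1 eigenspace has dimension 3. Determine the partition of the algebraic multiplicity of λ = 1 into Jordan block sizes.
Block sizes for λ = 1: [2, 2, 2]

Step 1 — from the characteristic polynomial, algebraic multiplicity of λ = 1 is 6. From dim ker(M − (1)·I) = 3, there are exactly 3 Jordan blocks for λ = 1.
Step 2 — from the minimal polynomial, the factor (x − 1)^2 tells us the largest block for λ = 1 has size 2.
Step 3 — with total size 6, 3 blocks, and largest block 2, the block sizes (in nonincreasing order) are [2, 2, 2].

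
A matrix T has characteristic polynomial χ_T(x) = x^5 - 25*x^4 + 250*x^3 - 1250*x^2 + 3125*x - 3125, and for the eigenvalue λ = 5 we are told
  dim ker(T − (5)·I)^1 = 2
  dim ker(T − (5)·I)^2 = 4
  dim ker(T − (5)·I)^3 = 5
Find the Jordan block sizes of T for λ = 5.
Block sizes for λ = 5: [3, 2]

From the dimensions of kernels of powers, the number of Jordan blocks of size at least j is d_j − d_{j−1} where d_j = dim ker(N^j) (with d_0 = 0). Computing the differences gives [2, 2, 1].
The number of blocks of size exactly k is (#blocks of size ≥ k) − (#blocks of size ≥ k + 1), so the partition is: 1 block(s) of size 2, 1 block(s) of size 3.
In nonincreasing order the block sizes are [3, 2].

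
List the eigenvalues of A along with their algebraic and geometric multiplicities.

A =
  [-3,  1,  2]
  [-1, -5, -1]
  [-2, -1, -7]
λ = -5: alg = 3, geom = 1

Step 1 — factor the characteristic polynomial to read off the algebraic multiplicities:
  χ_A(x) = (x + 5)^3

Step 2 — compute geometric multiplicities via the rank-nullity identity g(λ) = n − rank(A − λI):
  rank(A − (-5)·I) = 2, so dim ker(A − (-5)·I) = n − 2 = 1

Summary:
  λ = -5: algebraic multiplicity = 3, geometric multiplicity = 1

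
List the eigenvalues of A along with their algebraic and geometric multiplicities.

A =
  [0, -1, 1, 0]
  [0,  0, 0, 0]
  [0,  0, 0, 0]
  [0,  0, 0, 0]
λ = 0: alg = 4, geom = 3

Step 1 — factor the characteristic polynomial to read off the algebraic multiplicities:
  χ_A(x) = x^4

Step 2 — compute geometric multiplicities via the rank-nullity identity g(λ) = n − rank(A − λI):
  rank(A − (0)·I) = 1, so dim ker(A − (0)·I) = n − 1 = 3

Summary:
  λ = 0: algebraic multiplicity = 4, geometric multiplicity = 3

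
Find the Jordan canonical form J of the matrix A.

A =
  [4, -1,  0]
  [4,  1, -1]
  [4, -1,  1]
J_3(2)

The characteristic polynomial is
  det(x·I − A) = x^3 - 6*x^2 + 12*x - 8 = (x - 2)^3

Eigenvalues and multiplicities (the geometric multiplicity of λ is n − rank(A − λI), which equals the number of Jordan blocks for λ):
  λ = 2: algebraic multiplicity = 3, geometric multiplicity = 1

Determining the block sizes for each eigenvalue:
  λ = 2: one block (gm = 1), so the single block has size am = 3 → block sizes [3]

Assembling the blocks gives a Jordan form
J =
  [2, 1, 0]
  [0, 2, 1]
  [0, 0, 2]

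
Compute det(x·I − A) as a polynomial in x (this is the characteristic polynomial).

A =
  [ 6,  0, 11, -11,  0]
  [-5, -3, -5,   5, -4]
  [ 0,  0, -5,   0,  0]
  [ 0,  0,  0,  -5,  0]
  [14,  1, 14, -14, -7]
x^5 + 14*x^4 + 30*x^3 - 400*x^2 - 2375*x - 3750

Expanding det(x·I − A) (e.g. by cofactor expansion or by noting that A is similar to its Jordan form J, which has the same characteristic polynomial as A) gives
  χ_A(x) = x^5 + 14*x^4 + 30*x^3 - 400*x^2 - 2375*x - 3750
which factors as (x - 6)*(x + 5)^4. The eigenvalues (with algebraic multiplicities) are λ = -5 with multiplicity 4, λ = 6 with multiplicity 1.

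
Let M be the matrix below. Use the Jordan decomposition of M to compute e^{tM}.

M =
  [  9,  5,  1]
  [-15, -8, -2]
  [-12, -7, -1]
e^{tM} =
  [-3*t^2 + 9*t + 1, -t^2 + 5*t, -t^2 + t]
  [9*t^2/2 - 15*t, 3*t^2/2 - 8*t + 1, 3*t^2/2 - 2*t]
  [9*t^2/2 - 12*t, 3*t^2/2 - 7*t, 3*t^2/2 - t + 1]

Strategy: write M = P · J · P⁻¹ where J is a Jordan canonical form, so e^{tM} = P · e^{tJ} · P⁻¹, and e^{tJ} can be computed block-by-block.

M has Jordan form
J =
  [0, 1, 0]
  [0, 0, 1]
  [0, 0, 0]
(up to reordering of blocks).

Per-block formulas:
  For a 3×3 Jordan block J_3(0): exp(t · J_3(0)) = e^(0t)·(I + t·N + (t^2/2)·N^2), where N is the 3×3 nilpotent shift.

After assembling e^{tJ} and conjugating by P, we get:

e^{tM} =
  [-3*t^2 + 9*t + 1, -t^2 + 5*t, -t^2 + t]
  [9*t^2/2 - 15*t, 3*t^2/2 - 8*t + 1, 3*t^2/2 - 2*t]
  [9*t^2/2 - 12*t, 3*t^2/2 - 7*t, 3*t^2/2 - t + 1]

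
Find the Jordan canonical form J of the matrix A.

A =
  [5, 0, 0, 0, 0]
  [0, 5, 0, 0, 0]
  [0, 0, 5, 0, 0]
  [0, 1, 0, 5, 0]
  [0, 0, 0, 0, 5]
J_2(5) ⊕ J_1(5) ⊕ J_1(5) ⊕ J_1(5)

The characteristic polynomial is
  det(x·I − A) = x^5 - 25*x^4 + 250*x^3 - 1250*x^2 + 3125*x - 3125 = (x - 5)^5

Eigenvalues and multiplicities (the geometric multiplicity of λ is n − rank(A − λI), which equals the number of Jordan blocks for λ):
  λ = 5: algebraic multiplicity = 5, geometric multiplicity = 4

Determining the block sizes for each eigenvalue:
  λ = 5: 4 blocks summing to 5 forces exactly one block of size 2 and the rest size 1 → block sizes [2, 1, 1, 1]

Assembling the blocks gives a Jordan form
J =
  [5, 1, 0, 0, 0]
  [0, 5, 0, 0, 0]
  [0, 0, 5, 0, 0]
  [0, 0, 0, 5, 0]
  [0, 0, 0, 0, 5]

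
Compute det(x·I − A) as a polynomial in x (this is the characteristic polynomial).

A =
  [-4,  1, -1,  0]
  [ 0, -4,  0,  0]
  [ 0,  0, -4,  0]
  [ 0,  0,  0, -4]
x^4 + 16*x^3 + 96*x^2 + 256*x + 256

Expanding det(x·I − A) (e.g. by cofactor expansion or by noting that A is similar to its Jordan form J, which has the same characteristic polynomial as A) gives
  χ_A(x) = x^4 + 16*x^3 + 96*x^2 + 256*x + 256
which factors as (x + 4)^4. The eigenvalues (with algebraic multiplicities) are λ = -4 with multiplicity 4.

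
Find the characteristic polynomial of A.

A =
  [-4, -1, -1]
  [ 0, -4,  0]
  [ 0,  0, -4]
x^3 + 12*x^2 + 48*x + 64

Expanding det(x·I − A) (e.g. by cofactor expansion or by noting that A is similar to its Jordan form J, which has the same characteristic polynomial as A) gives
  χ_A(x) = x^3 + 12*x^2 + 48*x + 64
which factors as (x + 4)^3. The eigenvalues (with algebraic multiplicities) are λ = -4 with multiplicity 3.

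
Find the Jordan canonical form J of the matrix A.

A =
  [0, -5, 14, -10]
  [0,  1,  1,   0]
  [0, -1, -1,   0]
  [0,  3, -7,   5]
J_3(0) ⊕ J_1(5)

The characteristic polynomial is
  det(x·I − A) = x^4 - 5*x^3 = x^3*(x - 5)

Eigenvalues and multiplicities (the geometric multiplicity of λ is n − rank(A − λI), which equals the number of Jordan blocks for λ):
  λ = 0: algebraic multiplicity = 3, geometric multiplicity = 1
  λ = 5: algebraic multiplicity = 1, geometric multiplicity = 1

Determining the block sizes for each eigenvalue:
  λ = 0: one block (gm = 1), so the single block has size am = 3 → block sizes [3]
  λ = 5: one block (gm = 1), so the single block has size am = 1 → block sizes [1]

Assembling the blocks gives a Jordan form
J =
  [0, 1, 0, 0]
  [0, 0, 1, 0]
  [0, 0, 0, 0]
  [0, 0, 0, 5]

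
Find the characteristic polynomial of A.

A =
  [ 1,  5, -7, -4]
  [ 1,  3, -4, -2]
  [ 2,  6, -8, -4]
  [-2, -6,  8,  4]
x^4

Expanding det(x·I − A) (e.g. by cofactor expansion or by noting that A is similar to its Jordan form J, which has the same characteristic polynomial as A) gives
  χ_A(x) = x^4
which factors as x^4. The eigenvalues (with algebraic multiplicities) are λ = 0 with multiplicity 4.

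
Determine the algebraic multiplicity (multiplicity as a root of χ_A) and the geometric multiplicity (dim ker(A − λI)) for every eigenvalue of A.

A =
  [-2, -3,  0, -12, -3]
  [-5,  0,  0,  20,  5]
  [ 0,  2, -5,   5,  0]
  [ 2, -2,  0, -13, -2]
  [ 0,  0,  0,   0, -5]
λ = -5: alg = 5, geom = 3

Step 1 — factor the characteristic polynomial to read off the algebraic multiplicities:
  χ_A(x) = (x + 5)^5

Step 2 — compute geometric multiplicities via the rank-nullity identity g(λ) = n − rank(A − λI):
  rank(A − (-5)·I) = 2, so dim ker(A − (-5)·I) = n − 2 = 3

Summary:
  λ = -5: algebraic multiplicity = 5, geometric multiplicity = 3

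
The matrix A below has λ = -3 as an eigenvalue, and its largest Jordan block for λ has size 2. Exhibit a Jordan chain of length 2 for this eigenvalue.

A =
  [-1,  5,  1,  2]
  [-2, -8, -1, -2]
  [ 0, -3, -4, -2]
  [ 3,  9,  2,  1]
A Jordan chain for λ = -3 of length 2:
v_1 = (2, -2, 0, 3)ᵀ
v_2 = (1, 0, 0, 0)ᵀ

Let N = A − (-3)·I. We want v_2 with N^2 v_2 = 0 but N^1 v_2 ≠ 0; then v_{j-1} := N · v_j for j = 2, …, 2.

Pick v_2 = (1, 0, 0, 0)ᵀ.
Then v_1 = N · v_2 = (2, -2, 0, 3)ᵀ.

Sanity check: (A − (-3)·I) v_1 = (0, 0, 0, 0)ᵀ = 0. ✓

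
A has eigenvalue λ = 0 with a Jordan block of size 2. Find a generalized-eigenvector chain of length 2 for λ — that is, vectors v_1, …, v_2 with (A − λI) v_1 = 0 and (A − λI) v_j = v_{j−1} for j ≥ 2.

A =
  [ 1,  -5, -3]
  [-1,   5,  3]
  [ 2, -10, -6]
A Jordan chain for λ = 0 of length 2:
v_1 = (1, -1, 2)ᵀ
v_2 = (1, 0, 0)ᵀ

Let N = A − (0)·I. We want v_2 with N^2 v_2 = 0 but N^1 v_2 ≠ 0; then v_{j-1} := N · v_j for j = 2, …, 2.

Pick v_2 = (1, 0, 0)ᵀ.
Then v_1 = N · v_2 = (1, -1, 2)ᵀ.

Sanity check: (A − (0)·I) v_1 = (0, 0, 0)ᵀ = 0. ✓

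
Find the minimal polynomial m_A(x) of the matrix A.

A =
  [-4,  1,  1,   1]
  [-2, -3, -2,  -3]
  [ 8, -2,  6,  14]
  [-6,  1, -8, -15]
x^2 + 8*x + 16

The characteristic polynomial is χ_A(x) = (x + 4)^4, so the eigenvalues are known. The minimal polynomial is
  m_A(x) = Π_λ (x − λ)^{k_λ}
where k_λ is the size of the *largest* Jordan block for λ (equivalently, the smallest k with (A − λI)^k v = 0 for every generalised eigenvector v of λ).

  λ = -4: largest Jordan block has size 2, contributing (x + 4)^2

So m_A(x) = (x + 4)^2 = x^2 + 8*x + 16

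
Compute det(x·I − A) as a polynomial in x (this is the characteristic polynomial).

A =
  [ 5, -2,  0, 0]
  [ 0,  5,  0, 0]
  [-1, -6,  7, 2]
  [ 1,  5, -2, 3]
x^4 - 20*x^3 + 150*x^2 - 500*x + 625

Expanding det(x·I − A) (e.g. by cofactor expansion or by noting that A is similar to its Jordan form J, which has the same characteristic polynomial as A) gives
  χ_A(x) = x^4 - 20*x^3 + 150*x^2 - 500*x + 625
which factors as (x - 5)^4. The eigenvalues (with algebraic multiplicities) are λ = 5 with multiplicity 4.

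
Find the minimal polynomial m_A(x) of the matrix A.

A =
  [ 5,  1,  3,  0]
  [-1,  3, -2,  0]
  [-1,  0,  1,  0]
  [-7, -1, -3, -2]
x^4 - 7*x^3 + 9*x^2 + 27*x - 54

The characteristic polynomial is χ_A(x) = (x - 3)^3*(x + 2), so the eigenvalues are known. The minimal polynomial is
  m_A(x) = Π_λ (x − λ)^{k_λ}
where k_λ is the size of the *largest* Jordan block for λ (equivalently, the smallest k with (A − λI)^k v = 0 for every generalised eigenvector v of λ).

  λ = -2: largest Jordan block has size 1, contributing (x + 2)
  λ = 3: largest Jordan block has size 3, contributing (x − 3)^3

So m_A(x) = (x - 3)^3*(x + 2) = x^4 - 7*x^3 + 9*x^2 + 27*x - 54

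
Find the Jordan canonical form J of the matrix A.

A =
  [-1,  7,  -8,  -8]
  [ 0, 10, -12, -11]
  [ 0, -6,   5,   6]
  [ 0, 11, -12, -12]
J_3(-1) ⊕ J_1(5)

The characteristic polynomial is
  det(x·I − A) = x^4 - 2*x^3 - 12*x^2 - 14*x - 5 = (x - 5)*(x + 1)^3

Eigenvalues and multiplicities (the geometric multiplicity of λ is n − rank(A − λI), which equals the number of Jordan blocks for λ):
  λ = -1: algebraic multiplicity = 3, geometric multiplicity = 1
  λ = 5: algebraic multiplicity = 1, geometric multiplicity = 1

Determining the block sizes for each eigenvalue:
  λ = -1: one block (gm = 1), so the single block has size am = 3 → block sizes [3]
  λ = 5: one block (gm = 1), so the single block has size am = 1 → block sizes [1]

Assembling the blocks gives a Jordan form
J =
  [-1,  1,  0, 0]
  [ 0, -1,  1, 0]
  [ 0,  0, -1, 0]
  [ 0,  0,  0, 5]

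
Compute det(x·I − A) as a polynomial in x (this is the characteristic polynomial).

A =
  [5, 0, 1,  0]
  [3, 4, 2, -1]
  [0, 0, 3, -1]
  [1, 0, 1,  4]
x^4 - 16*x^3 + 96*x^2 - 256*x + 256

Expanding det(x·I − A) (e.g. by cofactor expansion or by noting that A is similar to its Jordan form J, which has the same characteristic polynomial as A) gives
  χ_A(x) = x^4 - 16*x^3 + 96*x^2 - 256*x + 256
which factors as (x - 4)^4. The eigenvalues (with algebraic multiplicities) are λ = 4 with multiplicity 4.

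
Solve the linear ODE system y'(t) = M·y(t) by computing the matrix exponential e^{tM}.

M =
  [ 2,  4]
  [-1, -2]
e^{tM} =
  [2*t + 1, 4*t]
  [-t, 1 - 2*t]

Strategy: write M = P · J · P⁻¹ where J is a Jordan canonical form, so e^{tM} = P · e^{tJ} · P⁻¹, and e^{tJ} can be computed block-by-block.

M has Jordan form
J =
  [0, 1]
  [0, 0]
(up to reordering of blocks).

Per-block formulas:
  For a 2×2 Jordan block J_2(0): exp(t · J_2(0)) = e^(0t)·(I + t·N), where N is the 2×2 nilpotent shift.

After assembling e^{tJ} and conjugating by P, we get:

e^{tM} =
  [2*t + 1, 4*t]
  [-t, 1 - 2*t]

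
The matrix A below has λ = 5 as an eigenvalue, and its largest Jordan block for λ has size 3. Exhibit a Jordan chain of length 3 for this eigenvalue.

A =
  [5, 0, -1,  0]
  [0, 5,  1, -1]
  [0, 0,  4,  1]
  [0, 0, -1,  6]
A Jordan chain for λ = 5 of length 3:
v_1 = (1, 0, 0, 0)ᵀ
v_2 = (-1, 1, -1, -1)ᵀ
v_3 = (0, 0, 1, 0)ᵀ

Let N = A − (5)·I. We want v_3 with N^3 v_3 = 0 but N^2 v_3 ≠ 0; then v_{j-1} := N · v_j for j = 3, …, 2.

Pick v_3 = (0, 0, 1, 0)ᵀ.
Then v_2 = N · v_3 = (-1, 1, -1, -1)ᵀ.
Then v_1 = N · v_2 = (1, 0, 0, 0)ᵀ.

Sanity check: (A − (5)·I) v_1 = (0, 0, 0, 0)ᵀ = 0. ✓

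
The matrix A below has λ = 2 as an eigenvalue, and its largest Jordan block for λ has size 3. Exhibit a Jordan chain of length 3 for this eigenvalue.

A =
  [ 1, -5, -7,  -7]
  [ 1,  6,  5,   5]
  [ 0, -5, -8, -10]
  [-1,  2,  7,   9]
A Jordan chain for λ = 2 of length 3:
v_1 = (3, -2, 5, -4)ᵀ
v_2 = (-1, 1, 0, -1)ᵀ
v_3 = (1, 0, 0, 0)ᵀ

Let N = A − (2)·I. We want v_3 with N^3 v_3 = 0 but N^2 v_3 ≠ 0; then v_{j-1} := N · v_j for j = 3, …, 2.

Pick v_3 = (1, 0, 0, 0)ᵀ.
Then v_2 = N · v_3 = (-1, 1, 0, -1)ᵀ.
Then v_1 = N · v_2 = (3, -2, 5, -4)ᵀ.

Sanity check: (A − (2)·I) v_1 = (0, 0, 0, 0)ᵀ = 0. ✓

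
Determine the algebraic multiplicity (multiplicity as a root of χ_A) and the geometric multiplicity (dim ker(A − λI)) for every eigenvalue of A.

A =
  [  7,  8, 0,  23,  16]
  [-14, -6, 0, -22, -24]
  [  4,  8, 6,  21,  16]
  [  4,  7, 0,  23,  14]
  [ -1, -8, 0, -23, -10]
λ = 1: alg = 2, geom = 1; λ = 6: alg = 3, geom = 2

Step 1 — factor the characteristic polynomial to read off the algebraic multiplicities:
  χ_A(x) = (x - 6)^3*(x - 1)^2

Step 2 — compute geometric multiplicities via the rank-nullity identity g(λ) = n − rank(A − λI):
  rank(A − (1)·I) = 4, so dim ker(A − (1)·I) = n − 4 = 1
  rank(A − (6)·I) = 3, so dim ker(A − (6)·I) = n − 3 = 2

Summary:
  λ = 1: algebraic multiplicity = 2, geometric multiplicity = 1
  λ = 6: algebraic multiplicity = 3, geometric multiplicity = 2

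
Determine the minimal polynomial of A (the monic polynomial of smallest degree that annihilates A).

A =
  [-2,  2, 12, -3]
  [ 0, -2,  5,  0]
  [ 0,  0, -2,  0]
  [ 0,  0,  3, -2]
x^3 + 6*x^2 + 12*x + 8

The characteristic polynomial is χ_A(x) = (x + 2)^4, so the eigenvalues are known. The minimal polynomial is
  m_A(x) = Π_λ (x − λ)^{k_λ}
where k_λ is the size of the *largest* Jordan block for λ (equivalently, the smallest k with (A − λI)^k v = 0 for every generalised eigenvector v of λ).

  λ = -2: largest Jordan block has size 3, contributing (x + 2)^3

So m_A(x) = (x + 2)^3 = x^3 + 6*x^2 + 12*x + 8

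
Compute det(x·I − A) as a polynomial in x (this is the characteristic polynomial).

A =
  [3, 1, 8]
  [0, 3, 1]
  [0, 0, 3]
x^3 - 9*x^2 + 27*x - 27

Expanding det(x·I − A) (e.g. by cofactor expansion or by noting that A is similar to its Jordan form J, which has the same characteristic polynomial as A) gives
  χ_A(x) = x^3 - 9*x^2 + 27*x - 27
which factors as (x - 3)^3. The eigenvalues (with algebraic multiplicities) are λ = 3 with multiplicity 3.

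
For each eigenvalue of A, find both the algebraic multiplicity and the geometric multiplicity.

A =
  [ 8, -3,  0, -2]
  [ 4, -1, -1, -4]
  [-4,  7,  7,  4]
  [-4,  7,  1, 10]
λ = 6: alg = 4, geom = 2

Step 1 — factor the characteristic polynomial to read off the algebraic multiplicities:
  χ_A(x) = (x - 6)^4

Step 2 — compute geometric multiplicities via the rank-nullity identity g(λ) = n − rank(A − λI):
  rank(A − (6)·I) = 2, so dim ker(A − (6)·I) = n − 2 = 2

Summary:
  λ = 6: algebraic multiplicity = 4, geometric multiplicity = 2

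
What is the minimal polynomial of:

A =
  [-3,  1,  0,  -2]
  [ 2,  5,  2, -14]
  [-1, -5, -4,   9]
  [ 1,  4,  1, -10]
x^2 + 6*x + 9

The characteristic polynomial is χ_A(x) = (x + 3)^4, so the eigenvalues are known. The minimal polynomial is
  m_A(x) = Π_λ (x − λ)^{k_λ}
where k_λ is the size of the *largest* Jordan block for λ (equivalently, the smallest k with (A − λI)^k v = 0 for every generalised eigenvector v of λ).

  λ = -3: largest Jordan block has size 2, contributing (x + 3)^2

So m_A(x) = (x + 3)^2 = x^2 + 6*x + 9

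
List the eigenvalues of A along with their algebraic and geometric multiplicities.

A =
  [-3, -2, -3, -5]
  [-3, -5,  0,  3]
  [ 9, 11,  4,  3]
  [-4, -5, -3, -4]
λ = -2: alg = 4, geom = 2

Step 1 — factor the characteristic polynomial to read off the algebraic multiplicities:
  χ_A(x) = (x + 2)^4

Step 2 — compute geometric multiplicities via the rank-nullity identity g(λ) = n − rank(A − λI):
  rank(A − (-2)·I) = 2, so dim ker(A − (-2)·I) = n − 2 = 2

Summary:
  λ = -2: algebraic multiplicity = 4, geometric multiplicity = 2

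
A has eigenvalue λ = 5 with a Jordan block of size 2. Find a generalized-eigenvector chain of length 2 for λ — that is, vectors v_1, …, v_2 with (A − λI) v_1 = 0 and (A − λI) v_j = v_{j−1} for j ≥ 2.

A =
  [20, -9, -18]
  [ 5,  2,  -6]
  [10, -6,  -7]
A Jordan chain for λ = 5 of length 2:
v_1 = (15, 5, 10)ᵀ
v_2 = (1, 0, 0)ᵀ

Let N = A − (5)·I. We want v_2 with N^2 v_2 = 0 but N^1 v_2 ≠ 0; then v_{j-1} := N · v_j for j = 2, …, 2.

Pick v_2 = (1, 0, 0)ᵀ.
Then v_1 = N · v_2 = (15, 5, 10)ᵀ.

Sanity check: (A − (5)·I) v_1 = (0, 0, 0)ᵀ = 0. ✓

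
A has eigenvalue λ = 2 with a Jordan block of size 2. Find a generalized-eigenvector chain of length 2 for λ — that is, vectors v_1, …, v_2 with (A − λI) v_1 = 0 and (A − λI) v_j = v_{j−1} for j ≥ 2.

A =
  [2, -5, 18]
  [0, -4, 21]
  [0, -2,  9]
A Jordan chain for λ = 2 of length 2:
v_1 = (1, 0, 0)ᵀ
v_2 = (0, 7, 2)ᵀ

Let N = A − (2)·I. We want v_2 with N^2 v_2 = 0 but N^1 v_2 ≠ 0; then v_{j-1} := N · v_j for j = 2, …, 2.

Pick v_2 = (0, 7, 2)ᵀ.
Then v_1 = N · v_2 = (1, 0, 0)ᵀ.

Sanity check: (A − (2)·I) v_1 = (0, 0, 0)ᵀ = 0. ✓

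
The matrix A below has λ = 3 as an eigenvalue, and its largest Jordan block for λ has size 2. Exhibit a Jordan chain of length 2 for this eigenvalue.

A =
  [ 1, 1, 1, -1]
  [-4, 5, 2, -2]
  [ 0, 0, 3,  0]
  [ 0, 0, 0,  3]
A Jordan chain for λ = 3 of length 2:
v_1 = (-2, -4, 0, 0)ᵀ
v_2 = (1, 0, 0, 0)ᵀ

Let N = A − (3)·I. We want v_2 with N^2 v_2 = 0 but N^1 v_2 ≠ 0; then v_{j-1} := N · v_j for j = 2, …, 2.

Pick v_2 = (1, 0, 0, 0)ᵀ.
Then v_1 = N · v_2 = (-2, -4, 0, 0)ᵀ.

Sanity check: (A − (3)·I) v_1 = (0, 0, 0, 0)ᵀ = 0. ✓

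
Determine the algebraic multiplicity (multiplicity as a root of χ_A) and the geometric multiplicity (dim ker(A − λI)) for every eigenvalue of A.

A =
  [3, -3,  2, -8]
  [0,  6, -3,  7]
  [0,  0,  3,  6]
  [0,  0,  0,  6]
λ = 3: alg = 2, geom = 1; λ = 6: alg = 2, geom = 1

Step 1 — factor the characteristic polynomial to read off the algebraic multiplicities:
  χ_A(x) = (x - 6)^2*(x - 3)^2

Step 2 — compute geometric multiplicities via the rank-nullity identity g(λ) = n − rank(A − λI):
  rank(A − (3)·I) = 3, so dim ker(A − (3)·I) = n − 3 = 1
  rank(A − (6)·I) = 3, so dim ker(A − (6)·I) = n − 3 = 1

Summary:
  λ = 3: algebraic multiplicity = 2, geometric multiplicity = 1
  λ = 6: algebraic multiplicity = 2, geometric multiplicity = 1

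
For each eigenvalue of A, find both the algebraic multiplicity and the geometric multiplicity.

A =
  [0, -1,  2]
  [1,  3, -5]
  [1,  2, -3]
λ = 0: alg = 3, geom = 1

Step 1 — factor the characteristic polynomial to read off the algebraic multiplicities:
  χ_A(x) = x^3

Step 2 — compute geometric multiplicities via the rank-nullity identity g(λ) = n − rank(A − λI):
  rank(A − (0)·I) = 2, so dim ker(A − (0)·I) = n − 2 = 1

Summary:
  λ = 0: algebraic multiplicity = 3, geometric multiplicity = 1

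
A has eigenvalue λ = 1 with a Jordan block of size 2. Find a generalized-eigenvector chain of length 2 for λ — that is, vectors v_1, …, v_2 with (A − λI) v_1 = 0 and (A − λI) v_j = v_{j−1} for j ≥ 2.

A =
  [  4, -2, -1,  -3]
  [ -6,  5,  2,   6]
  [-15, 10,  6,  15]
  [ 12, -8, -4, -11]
A Jordan chain for λ = 1 of length 2:
v_1 = (3, -6, -15, 12)ᵀ
v_2 = (1, 0, 0, 0)ᵀ

Let N = A − (1)·I. We want v_2 with N^2 v_2 = 0 but N^1 v_2 ≠ 0; then v_{j-1} := N · v_j for j = 2, …, 2.

Pick v_2 = (1, 0, 0, 0)ᵀ.
Then v_1 = N · v_2 = (3, -6, -15, 12)ᵀ.

Sanity check: (A − (1)·I) v_1 = (0, 0, 0, 0)ᵀ = 0. ✓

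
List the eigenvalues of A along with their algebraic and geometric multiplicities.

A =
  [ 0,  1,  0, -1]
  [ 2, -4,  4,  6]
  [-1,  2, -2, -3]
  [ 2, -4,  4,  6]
λ = 0: alg = 4, geom = 2

Step 1 — factor the characteristic polynomial to read off the algebraic multiplicities:
  χ_A(x) = x^4

Step 2 — compute geometric multiplicities via the rank-nullity identity g(λ) = n − rank(A − λI):
  rank(A − (0)·I) = 2, so dim ker(A − (0)·I) = n − 2 = 2

Summary:
  λ = 0: algebraic multiplicity = 4, geometric multiplicity = 2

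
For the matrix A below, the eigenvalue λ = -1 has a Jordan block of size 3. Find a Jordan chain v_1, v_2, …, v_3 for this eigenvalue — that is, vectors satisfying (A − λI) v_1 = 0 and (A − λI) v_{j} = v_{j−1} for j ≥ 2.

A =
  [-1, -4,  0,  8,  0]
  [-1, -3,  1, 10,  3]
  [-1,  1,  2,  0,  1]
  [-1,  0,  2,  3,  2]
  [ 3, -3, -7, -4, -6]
A Jordan chain for λ = -1 of length 3:
v_1 = (-4, 0, -1, 0, -1)ᵀ
v_2 = (0, -1, -1, -1, 3)ᵀ
v_3 = (1, 0, 0, 0, 0)ᵀ

Let N = A − (-1)·I. We want v_3 with N^3 v_3 = 0 but N^2 v_3 ≠ 0; then v_{j-1} := N · v_j for j = 3, …, 2.

Pick v_3 = (1, 0, 0, 0, 0)ᵀ.
Then v_2 = N · v_3 = (0, -1, -1, -1, 3)ᵀ.
Then v_1 = N · v_2 = (-4, 0, -1, 0, -1)ᵀ.

Sanity check: (A − (-1)·I) v_1 = (0, 0, 0, 0, 0)ᵀ = 0. ✓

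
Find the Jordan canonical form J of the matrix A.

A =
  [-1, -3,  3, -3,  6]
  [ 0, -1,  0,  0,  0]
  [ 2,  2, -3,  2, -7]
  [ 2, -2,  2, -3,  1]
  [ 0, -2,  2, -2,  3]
J_2(-1) ⊕ J_2(-1) ⊕ J_1(-1)

The characteristic polynomial is
  det(x·I − A) = x^5 + 5*x^4 + 10*x^3 + 10*x^2 + 5*x + 1 = (x + 1)^5

Eigenvalues and multiplicities (the geometric multiplicity of λ is n − rank(A − λI), which equals the number of Jordan blocks for λ):
  λ = -1: algebraic multiplicity = 5, geometric multiplicity = 3

Determining the block sizes for each eigenvalue:
  λ = -1: with am = 5 and gm = 3, the partition is not yet determined (e.g. several partitions of 5 into 3 parts exist). Let N = A − (-1)·I. Computing rank(N^1) = 2, rank(N^2) = 0; the number of blocks of size ≥ j is rank(N^{j−1}) − rank(N^j), giving [3, 2]. So we have 2 block(s) of size 2, 1 block(s) of size 1 → block sizes [2, 2, 1]

Assembling the blocks gives a Jordan form
J =
  [-1,  1,  0,  0,  0]
  [ 0, -1,  0,  0,  0]
  [ 0,  0, -1,  1,  0]
  [ 0,  0,  0, -1,  0]
  [ 0,  0,  0,  0, -1]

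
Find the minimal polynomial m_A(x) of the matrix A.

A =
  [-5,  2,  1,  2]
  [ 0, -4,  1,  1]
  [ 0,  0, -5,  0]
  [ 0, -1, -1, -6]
x^2 + 10*x + 25

The characteristic polynomial is χ_A(x) = (x + 5)^4, so the eigenvalues are known. The minimal polynomial is
  m_A(x) = Π_λ (x − λ)^{k_λ}
where k_λ is the size of the *largest* Jordan block for λ (equivalently, the smallest k with (A − λI)^k v = 0 for every generalised eigenvector v of λ).

  λ = -5: largest Jordan block has size 2, contributing (x + 5)^2

So m_A(x) = (x + 5)^2 = x^2 + 10*x + 25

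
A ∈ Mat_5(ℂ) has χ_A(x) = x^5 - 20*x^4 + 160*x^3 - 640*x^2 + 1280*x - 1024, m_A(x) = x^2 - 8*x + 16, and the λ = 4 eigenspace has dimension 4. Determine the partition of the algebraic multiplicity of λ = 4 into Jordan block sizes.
Block sizes for λ = 4: [2, 1, 1, 1]

Step 1 — from the characteristic polynomial, algebraic multiplicity of λ = 4 is 5. From dim ker(A − (4)·I) = 4, there are exactly 4 Jordan blocks for λ = 4.
Step 2 — from the minimal polynomial, the factor (x − 4)^2 tells us the largest block for λ = 4 has size 2.
Step 3 — with total size 5, 4 blocks, and largest block 2, the block sizes (in nonincreasing order) are [2, 1, 1, 1].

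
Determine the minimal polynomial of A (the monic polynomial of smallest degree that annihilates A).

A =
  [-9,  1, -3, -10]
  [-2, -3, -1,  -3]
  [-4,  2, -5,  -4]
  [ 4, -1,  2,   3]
x^4 + 14*x^3 + 73*x^2 + 168*x + 144

The characteristic polynomial is χ_A(x) = (x + 3)^2*(x + 4)^2, so the eigenvalues are known. The minimal polynomial is
  m_A(x) = Π_λ (x − λ)^{k_λ}
where k_λ is the size of the *largest* Jordan block for λ (equivalently, the smallest k with (A − λI)^k v = 0 for every generalised eigenvector v of λ).

  λ = -4: largest Jordan block has size 2, contributing (x + 4)^2
  λ = -3: largest Jordan block has size 2, contributing (x + 3)^2

So m_A(x) = (x + 3)^2*(x + 4)^2 = x^4 + 14*x^3 + 73*x^2 + 168*x + 144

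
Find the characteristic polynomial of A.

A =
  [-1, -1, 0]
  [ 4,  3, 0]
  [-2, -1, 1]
x^3 - 3*x^2 + 3*x - 1

Expanding det(x·I − A) (e.g. by cofactor expansion or by noting that A is similar to its Jordan form J, which has the same characteristic polynomial as A) gives
  χ_A(x) = x^3 - 3*x^2 + 3*x - 1
which factors as (x - 1)^3. The eigenvalues (with algebraic multiplicities) are λ = 1 with multiplicity 3.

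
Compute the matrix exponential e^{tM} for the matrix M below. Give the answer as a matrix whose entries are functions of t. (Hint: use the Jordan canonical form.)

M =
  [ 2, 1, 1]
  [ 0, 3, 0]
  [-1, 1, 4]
e^{tM} =
  [-t*exp(3*t) + exp(3*t), t*exp(3*t), t*exp(3*t)]
  [0, exp(3*t), 0]
  [-t*exp(3*t), t*exp(3*t), t*exp(3*t) + exp(3*t)]

Strategy: write M = P · J · P⁻¹ where J is a Jordan canonical form, so e^{tM} = P · e^{tJ} · P⁻¹, and e^{tJ} can be computed block-by-block.

M has Jordan form
J =
  [3, 1, 0]
  [0, 3, 0]
  [0, 0, 3]
(up to reordering of blocks).

Per-block formulas:
  For a 1×1 block at λ = 3: exp(t · [3]) = [e^(3t)].
  For a 2×2 Jordan block J_2(3): exp(t · J_2(3)) = e^(3t)·(I + t·N), where N is the 2×2 nilpotent shift.

After assembling e^{tJ} and conjugating by P, we get:

e^{tM} =
  [-t*exp(3*t) + exp(3*t), t*exp(3*t), t*exp(3*t)]
  [0, exp(3*t), 0]
  [-t*exp(3*t), t*exp(3*t), t*exp(3*t) + exp(3*t)]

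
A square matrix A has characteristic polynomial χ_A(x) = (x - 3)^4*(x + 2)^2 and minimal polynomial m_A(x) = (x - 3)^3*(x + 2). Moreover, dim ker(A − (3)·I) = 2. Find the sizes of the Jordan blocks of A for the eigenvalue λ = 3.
Block sizes for λ = 3: [3, 1]

Step 1 — from the characteristic polynomial, algebraic multiplicity of λ = 3 is 4. From dim ker(A − (3)·I) = 2, there are exactly 2 Jordan blocks for λ = 3.
Step 2 — from the minimal polynomial, the factor (x − 3)^3 tells us the largest block for λ = 3 has size 3.
Step 3 — with total size 4, 2 blocks, and largest block 3, the block sizes (in nonincreasing order) are [3, 1].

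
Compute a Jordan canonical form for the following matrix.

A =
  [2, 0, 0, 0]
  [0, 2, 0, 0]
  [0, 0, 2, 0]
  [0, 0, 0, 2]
J_1(2) ⊕ J_1(2) ⊕ J_1(2) ⊕ J_1(2)

The characteristic polynomial is
  det(x·I − A) = x^4 - 8*x^3 + 24*x^2 - 32*x + 16 = (x - 2)^4

Eigenvalues and multiplicities (the geometric multiplicity of λ is n − rank(A − λI), which equals the number of Jordan blocks for λ):
  λ = 2: algebraic multiplicity = 4, geometric multiplicity = 4

Determining the block sizes for each eigenvalue:
  λ = 2: gm = am = 4, so every block has size 1 → block sizes [1, 1, 1, 1]

Assembling the blocks gives a Jordan form
J =
  [2, 0, 0, 0]
  [0, 2, 0, 0]
  [0, 0, 2, 0]
  [0, 0, 0, 2]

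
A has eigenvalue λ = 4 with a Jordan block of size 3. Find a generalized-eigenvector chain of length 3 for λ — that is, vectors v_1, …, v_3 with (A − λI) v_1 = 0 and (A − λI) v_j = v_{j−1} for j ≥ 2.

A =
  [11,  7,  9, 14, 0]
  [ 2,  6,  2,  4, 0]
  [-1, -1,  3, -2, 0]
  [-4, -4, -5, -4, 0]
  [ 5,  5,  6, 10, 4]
A Jordan chain for λ = 4 of length 3:
v_1 = (-2, 0, 0, 1, -1)ᵀ
v_2 = (7, 2, -1, -4, 5)ᵀ
v_3 = (1, 0, 0, 0, 0)ᵀ

Let N = A − (4)·I. We want v_3 with N^3 v_3 = 0 but N^2 v_3 ≠ 0; then v_{j-1} := N · v_j for j = 3, …, 2.

Pick v_3 = (1, 0, 0, 0, 0)ᵀ.
Then v_2 = N · v_3 = (7, 2, -1, -4, 5)ᵀ.
Then v_1 = N · v_2 = (-2, 0, 0, 1, -1)ᵀ.

Sanity check: (A − (4)·I) v_1 = (0, 0, 0, 0, 0)ᵀ = 0. ✓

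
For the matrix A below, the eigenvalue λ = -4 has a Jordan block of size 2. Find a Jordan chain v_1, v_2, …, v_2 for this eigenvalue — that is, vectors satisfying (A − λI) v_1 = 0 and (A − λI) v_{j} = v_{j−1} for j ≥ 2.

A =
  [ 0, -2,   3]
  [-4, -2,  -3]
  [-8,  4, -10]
A Jordan chain for λ = -4 of length 2:
v_1 = (4, -4, -8)ᵀ
v_2 = (1, 0, 0)ᵀ

Let N = A − (-4)·I. We want v_2 with N^2 v_2 = 0 but N^1 v_2 ≠ 0; then v_{j-1} := N · v_j for j = 2, …, 2.

Pick v_2 = (1, 0, 0)ᵀ.
Then v_1 = N · v_2 = (4, -4, -8)ᵀ.

Sanity check: (A − (-4)·I) v_1 = (0, 0, 0)ᵀ = 0. ✓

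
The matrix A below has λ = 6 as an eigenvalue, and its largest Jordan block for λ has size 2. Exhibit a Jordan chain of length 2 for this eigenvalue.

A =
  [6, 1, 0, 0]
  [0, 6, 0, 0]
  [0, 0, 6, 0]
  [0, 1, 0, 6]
A Jordan chain for λ = 6 of length 2:
v_1 = (1, 0, 0, 1)ᵀ
v_2 = (0, 1, 0, 0)ᵀ

Let N = A − (6)·I. We want v_2 with N^2 v_2 = 0 but N^1 v_2 ≠ 0; then v_{j-1} := N · v_j for j = 2, …, 2.

Pick v_2 = (0, 1, 0, 0)ᵀ.
Then v_1 = N · v_2 = (1, 0, 0, 1)ᵀ.

Sanity check: (A − (6)·I) v_1 = (0, 0, 0, 0)ᵀ = 0. ✓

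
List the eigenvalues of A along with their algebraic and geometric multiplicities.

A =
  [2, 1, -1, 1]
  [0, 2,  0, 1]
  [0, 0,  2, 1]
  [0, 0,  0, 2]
λ = 2: alg = 4, geom = 2

Step 1 — factor the characteristic polynomial to read off the algebraic multiplicities:
  χ_A(x) = (x - 2)^4

Step 2 — compute geometric multiplicities via the rank-nullity identity g(λ) = n − rank(A − λI):
  rank(A − (2)·I) = 2, so dim ker(A − (2)·I) = n − 2 = 2

Summary:
  λ = 2: algebraic multiplicity = 4, geometric multiplicity = 2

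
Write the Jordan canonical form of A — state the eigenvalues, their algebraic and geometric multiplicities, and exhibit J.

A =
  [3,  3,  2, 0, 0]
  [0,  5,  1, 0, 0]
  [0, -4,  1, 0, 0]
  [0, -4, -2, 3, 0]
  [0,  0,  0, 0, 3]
J_3(3) ⊕ J_1(3) ⊕ J_1(3)

The characteristic polynomial is
  det(x·I − A) = x^5 - 15*x^4 + 90*x^3 - 270*x^2 + 405*x - 243 = (x - 3)^5

Eigenvalues and multiplicities (the geometric multiplicity of λ is n − rank(A − λI), which equals the number of Jordan blocks for λ):
  λ = 3: algebraic multiplicity = 5, geometric multiplicity = 3

Determining the block sizes for each eigenvalue:
  λ = 3: with am = 5 and gm = 3, the partition is not yet determined (e.g. several partitions of 5 into 3 parts exist). Let N = A − (3)·I. Computing rank(N^1) = 2, rank(N^2) = 1, rank(N^3) = 0; the number of blocks of size ≥ j is rank(N^{j−1}) − rank(N^j), giving [3, 1, 1]. So we have 1 block(s) of size 3, 2 block(s) of size 1 → block sizes [3, 1, 1]

Assembling the blocks gives a Jordan form
J =
  [3, 1, 0, 0, 0]
  [0, 3, 1, 0, 0]
  [0, 0, 3, 0, 0]
  [0, 0, 0, 3, 0]
  [0, 0, 0, 0, 3]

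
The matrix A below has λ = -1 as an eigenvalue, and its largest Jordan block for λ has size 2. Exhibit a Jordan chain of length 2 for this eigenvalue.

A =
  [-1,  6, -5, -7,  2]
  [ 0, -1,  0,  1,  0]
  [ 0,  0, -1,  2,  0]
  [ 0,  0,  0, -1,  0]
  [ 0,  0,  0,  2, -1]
A Jordan chain for λ = -1 of length 2:
v_1 = (6, 0, 0, 0, 0)ᵀ
v_2 = (0, 1, 0, 0, 0)ᵀ

Let N = A − (-1)·I. We want v_2 with N^2 v_2 = 0 but N^1 v_2 ≠ 0; then v_{j-1} := N · v_j for j = 2, …, 2.

Pick v_2 = (0, 1, 0, 0, 0)ᵀ.
Then v_1 = N · v_2 = (6, 0, 0, 0, 0)ᵀ.

Sanity check: (A − (-1)·I) v_1 = (0, 0, 0, 0, 0)ᵀ = 0. ✓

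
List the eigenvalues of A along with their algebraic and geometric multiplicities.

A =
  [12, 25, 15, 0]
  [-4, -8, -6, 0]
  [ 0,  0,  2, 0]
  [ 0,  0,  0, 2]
λ = 2: alg = 4, geom = 3

Step 1 — factor the characteristic polynomial to read off the algebraic multiplicities:
  χ_A(x) = (x - 2)^4

Step 2 — compute geometric multiplicities via the rank-nullity identity g(λ) = n − rank(A − λI):
  rank(A − (2)·I) = 1, so dim ker(A − (2)·I) = n − 1 = 3

Summary:
  λ = 2: algebraic multiplicity = 4, geometric multiplicity = 3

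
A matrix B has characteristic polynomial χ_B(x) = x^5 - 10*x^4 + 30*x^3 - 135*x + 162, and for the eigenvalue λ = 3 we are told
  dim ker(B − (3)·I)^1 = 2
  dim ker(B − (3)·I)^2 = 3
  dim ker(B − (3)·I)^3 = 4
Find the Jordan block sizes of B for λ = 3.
Block sizes for λ = 3: [3, 1]

From the dimensions of kernels of powers, the number of Jordan blocks of size at least j is d_j − d_{j−1} where d_j = dim ker(N^j) (with d_0 = 0). Computing the differences gives [2, 1, 1].
The number of blocks of size exactly k is (#blocks of size ≥ k) − (#blocks of size ≥ k + 1), so the partition is: 1 block(s) of size 1, 1 block(s) of size 3.
In nonincreasing order the block sizes are [3, 1].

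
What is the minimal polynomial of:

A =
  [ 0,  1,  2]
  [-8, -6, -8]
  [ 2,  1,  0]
x^2 + 4*x + 4

The characteristic polynomial is χ_A(x) = (x + 2)^3, so the eigenvalues are known. The minimal polynomial is
  m_A(x) = Π_λ (x − λ)^{k_λ}
where k_λ is the size of the *largest* Jordan block for λ (equivalently, the smallest k with (A − λI)^k v = 0 for every generalised eigenvector v of λ).

  λ = -2: largest Jordan block has size 2, contributing (x + 2)^2

So m_A(x) = (x + 2)^2 = x^2 + 4*x + 4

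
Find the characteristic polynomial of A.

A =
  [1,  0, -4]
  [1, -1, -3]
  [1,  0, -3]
x^3 + 3*x^2 + 3*x + 1

Expanding det(x·I − A) (e.g. by cofactor expansion or by noting that A is similar to its Jordan form J, which has the same characteristic polynomial as A) gives
  χ_A(x) = x^3 + 3*x^2 + 3*x + 1
which factors as (x + 1)^3. The eigenvalues (with algebraic multiplicities) are λ = -1 with multiplicity 3.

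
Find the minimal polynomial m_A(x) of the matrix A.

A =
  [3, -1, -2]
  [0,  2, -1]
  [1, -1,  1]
x^3 - 6*x^2 + 12*x - 8

The characteristic polynomial is χ_A(x) = (x - 2)^3, so the eigenvalues are known. The minimal polynomial is
  m_A(x) = Π_λ (x − λ)^{k_λ}
where k_λ is the size of the *largest* Jordan block for λ (equivalently, the smallest k with (A − λI)^k v = 0 for every generalised eigenvector v of λ).

  λ = 2: largest Jordan block has size 3, contributing (x − 2)^3

So m_A(x) = (x - 2)^3 = x^3 - 6*x^2 + 12*x - 8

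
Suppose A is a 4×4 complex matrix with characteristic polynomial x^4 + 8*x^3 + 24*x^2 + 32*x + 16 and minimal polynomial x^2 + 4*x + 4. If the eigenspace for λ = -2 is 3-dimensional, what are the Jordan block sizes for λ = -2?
Block sizes for λ = -2: [2, 1, 1]

Step 1 — from the characteristic polynomial, algebraic multiplicity of λ = -2 is 4. From dim ker(A − (-2)·I) = 3, there are exactly 3 Jordan blocks for λ = -2.
Step 2 — from the minimal polynomial, the factor (x + 2)^2 tells us the largest block for λ = -2 has size 2.
Step 3 — with total size 4, 3 blocks, and largest block 2, the block sizes (in nonincreasing order) are [2, 1, 1].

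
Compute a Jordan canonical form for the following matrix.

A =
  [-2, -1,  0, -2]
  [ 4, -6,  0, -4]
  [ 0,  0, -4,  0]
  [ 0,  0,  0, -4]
J_2(-4) ⊕ J_1(-4) ⊕ J_1(-4)

The characteristic polynomial is
  det(x·I − A) = x^4 + 16*x^3 + 96*x^2 + 256*x + 256 = (x + 4)^4

Eigenvalues and multiplicities (the geometric multiplicity of λ is n − rank(A − λI), which equals the number of Jordan blocks for λ):
  λ = -4: algebraic multiplicity = 4, geometric multiplicity = 3

Determining the block sizes for each eigenvalue:
  λ = -4: 3 blocks summing to 4 forces exactly one block of size 2 and the rest size 1 → block sizes [2, 1, 1]

Assembling the blocks gives a Jordan form
J =
  [-4,  1,  0,  0]
  [ 0, -4,  0,  0]
  [ 0,  0, -4,  0]
  [ 0,  0,  0, -4]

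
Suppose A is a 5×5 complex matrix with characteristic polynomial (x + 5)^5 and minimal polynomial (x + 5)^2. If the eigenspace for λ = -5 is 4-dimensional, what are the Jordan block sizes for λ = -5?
Block sizes for λ = -5: [2, 1, 1, 1]

Step 1 — from the characteristic polynomial, algebraic multiplicity of λ = -5 is 5. From dim ker(A − (-5)·I) = 4, there are exactly 4 Jordan blocks for λ = -5.
Step 2 — from the minimal polynomial, the factor (x + 5)^2 tells us the largest block for λ = -5 has size 2.
Step 3 — with total size 5, 4 blocks, and largest block 2, the block sizes (in nonincreasing order) are [2, 1, 1, 1].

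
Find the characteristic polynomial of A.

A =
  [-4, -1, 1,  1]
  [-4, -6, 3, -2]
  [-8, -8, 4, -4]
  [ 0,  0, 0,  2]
x^4 + 4*x^3 - 16*x - 16

Expanding det(x·I − A) (e.g. by cofactor expansion or by noting that A is similar to its Jordan form J, which has the same characteristic polynomial as A) gives
  χ_A(x) = x^4 + 4*x^3 - 16*x - 16
which factors as (x - 2)*(x + 2)^3. The eigenvalues (with algebraic multiplicities) are λ = -2 with multiplicity 3, λ = 2 with multiplicity 1.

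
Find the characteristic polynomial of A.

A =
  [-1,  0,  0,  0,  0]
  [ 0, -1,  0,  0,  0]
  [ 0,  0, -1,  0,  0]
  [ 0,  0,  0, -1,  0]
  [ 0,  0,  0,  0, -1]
x^5 + 5*x^4 + 10*x^3 + 10*x^2 + 5*x + 1

Expanding det(x·I − A) (e.g. by cofactor expansion or by noting that A is similar to its Jordan form J, which has the same characteristic polynomial as A) gives
  χ_A(x) = x^5 + 5*x^4 + 10*x^3 + 10*x^2 + 5*x + 1
which factors as (x + 1)^5. The eigenvalues (with algebraic multiplicities) are λ = -1 with multiplicity 5.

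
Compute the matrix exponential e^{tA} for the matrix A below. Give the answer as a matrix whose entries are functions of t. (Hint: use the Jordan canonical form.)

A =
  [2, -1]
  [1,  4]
e^{tA} =
  [-t*exp(3*t) + exp(3*t), -t*exp(3*t)]
  [t*exp(3*t), t*exp(3*t) + exp(3*t)]

Strategy: write A = P · J · P⁻¹ where J is a Jordan canonical form, so e^{tA} = P · e^{tJ} · P⁻¹, and e^{tJ} can be computed block-by-block.

A has Jordan form
J =
  [3, 1]
  [0, 3]
(up to reordering of blocks).

Per-block formulas:
  For a 2×2 Jordan block J_2(3): exp(t · J_2(3)) = e^(3t)·(I + t·N), where N is the 2×2 nilpotent shift.

After assembling e^{tJ} and conjugating by P, we get:

e^{tA} =
  [-t*exp(3*t) + exp(3*t), -t*exp(3*t)]
  [t*exp(3*t), t*exp(3*t) + exp(3*t)]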